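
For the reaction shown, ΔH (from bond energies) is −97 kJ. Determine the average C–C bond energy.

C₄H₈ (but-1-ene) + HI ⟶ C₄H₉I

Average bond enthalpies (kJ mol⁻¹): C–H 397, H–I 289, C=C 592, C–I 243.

Let D be the C–C bond energy.
Σ(broken) = 2×D + 8×397 + 1×592 + 1×289 = 4057 + 2D
Σ(formed) = 3×D + 9×397 + 1×243 = 3816 + 3D
ΔH = Σ(broken) − Σ(formed) = (4057 + 2D) − (3816 + 3D) = +241 − D
Setting this equal to −97 kJ gives D = 338 kJ/mol.

D(C–C) ≈ 338 kJ/mol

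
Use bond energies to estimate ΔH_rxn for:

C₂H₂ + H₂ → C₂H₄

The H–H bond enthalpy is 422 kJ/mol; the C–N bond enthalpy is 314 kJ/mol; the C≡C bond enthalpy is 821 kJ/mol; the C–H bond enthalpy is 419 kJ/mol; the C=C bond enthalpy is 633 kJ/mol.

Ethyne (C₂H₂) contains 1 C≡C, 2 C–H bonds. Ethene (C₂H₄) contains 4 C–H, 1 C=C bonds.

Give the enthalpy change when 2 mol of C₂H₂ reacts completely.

ΔH = −456 kJ

Bonds broken (reactants):
  C≡C: 1 × 821 = 821
  C–H: 2 × 419 = 838
  H–H: 1 × 422 = 422
  Σ(broken) = 2081 kJ
Bonds formed (products):
  C–H: 4 × 419 = 1676
  C=C: 1 × 633 = 633
  Σ(formed) = 2309 kJ
ΔH = Σ(broken) − Σ(formed) = 2081 − 2309 = −228 kJ
For 2× the reaction as written: 2 × (−228) = −456 kJ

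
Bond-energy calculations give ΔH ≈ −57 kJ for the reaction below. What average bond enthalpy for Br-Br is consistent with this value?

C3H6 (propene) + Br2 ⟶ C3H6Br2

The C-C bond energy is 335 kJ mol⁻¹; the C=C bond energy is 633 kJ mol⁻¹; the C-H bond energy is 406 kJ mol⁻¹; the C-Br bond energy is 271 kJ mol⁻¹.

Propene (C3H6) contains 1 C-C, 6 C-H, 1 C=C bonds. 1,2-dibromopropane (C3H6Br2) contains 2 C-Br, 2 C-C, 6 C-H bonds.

Let D be the Br-Br bond energy.
Σ(broken) = 1×D + 1×335 + 6×406 + 1×633 = 3404 + D
Σ(formed) = 2×271 + 2×335 + 6×406 = 3648
ΔH = Σ(broken) − Σ(formed) = (3404 + D) − (3648) = −244 + D
Setting this equal to −57 kJ gives D = 187 kJ/mol.

D(Br-Br) ≈ 187 kJ/mol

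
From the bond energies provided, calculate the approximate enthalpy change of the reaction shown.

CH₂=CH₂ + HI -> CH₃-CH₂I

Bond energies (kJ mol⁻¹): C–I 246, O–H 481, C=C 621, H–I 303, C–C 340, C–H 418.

ΔH ≈ −80 kJ

Bonds broken (reactants):
  C–H: 4 × 418 = 1672
  C=C: 1 × 621 = 621
  H–I: 1 × 303 = 303
  Σ(broken) = 2596 kJ
Bonds formed (products):
  C–C: 1 × 340 = 340
  C–H: 5 × 418 = 2090
  C–I: 1 × 246 = 246
  Σ(formed) = 2676 kJ
ΔH = Σ(broken) − Σ(formed) = 2596 − 2676 = −80 kJ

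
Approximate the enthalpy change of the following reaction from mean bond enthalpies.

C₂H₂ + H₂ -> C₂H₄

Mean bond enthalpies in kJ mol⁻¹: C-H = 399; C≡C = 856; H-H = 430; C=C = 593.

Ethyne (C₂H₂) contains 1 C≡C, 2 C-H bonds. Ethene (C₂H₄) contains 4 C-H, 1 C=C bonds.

ΔH ≈ −105 kJ

Bonds broken (reactants):
  C≡C: 1 × 856 = 856
  C-H: 2 × 399 = 798
  H-H: 1 × 430 = 430
  Σ(broken) = 2084 kJ
Bonds formed (products):
  C-H: 4 × 399 = 1596
  C=C: 1 × 593 = 593
  Σ(formed) = 2189 kJ
ΔH = Σ(broken) − Σ(formed) = 2084 − 2189 = −105 kJ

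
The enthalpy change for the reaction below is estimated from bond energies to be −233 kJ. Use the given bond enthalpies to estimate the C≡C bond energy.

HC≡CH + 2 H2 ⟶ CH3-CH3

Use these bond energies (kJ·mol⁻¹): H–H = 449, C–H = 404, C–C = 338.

D(C≡C) ≈ 823 kJ/mol

Let D be the C≡C bond energy.
Σ(broken) = 1×D + 2×404 + 2×449 = 1706 + D
Σ(formed) = 1×338 + 6×404 = 2762
ΔH = Σ(broken) − Σ(formed) = (1706 + D) − (2762) = −1056 + D
Setting this equal to −233 kJ gives D = 823 kJ/mol.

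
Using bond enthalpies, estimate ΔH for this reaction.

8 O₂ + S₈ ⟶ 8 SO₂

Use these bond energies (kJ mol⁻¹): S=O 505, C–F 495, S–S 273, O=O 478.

ΔH ≈ −2072 kJ

Bonds broken (reactants):
  O=O: 8 × 478 = 3824
  S–S: 8 × 273 = 2184
  Σ(broken) = 6008 kJ
Bonds formed (products):
  S=O: 16 × 505 = 8080
  Σ(formed) = 8080 kJ
ΔH = Σ(broken) − Σ(formed) = 6008 − 8080 = −2072 kJ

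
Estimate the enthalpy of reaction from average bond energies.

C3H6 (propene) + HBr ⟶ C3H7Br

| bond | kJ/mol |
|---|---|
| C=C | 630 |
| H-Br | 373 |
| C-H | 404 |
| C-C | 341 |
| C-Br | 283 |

Bonds broken (reactants):
  C-C: 1 × 341 = 341
  C-H: 6 × 404 = 2424
  C=C: 1 × 630 = 630
  H-Br: 1 × 373 = 373
  Σ(broken) = 3768 kJ
Bonds formed (products):
  C-Br: 1 × 283 = 283
  C-C: 2 × 341 = 682
  C-H: 7 × 404 = 2828
  Σ(formed) = 3793 kJ
ΔH = Σ(broken) − Σ(formed) = 3768 − 3793 = −25 kJ

ΔH ≈ −25 kJ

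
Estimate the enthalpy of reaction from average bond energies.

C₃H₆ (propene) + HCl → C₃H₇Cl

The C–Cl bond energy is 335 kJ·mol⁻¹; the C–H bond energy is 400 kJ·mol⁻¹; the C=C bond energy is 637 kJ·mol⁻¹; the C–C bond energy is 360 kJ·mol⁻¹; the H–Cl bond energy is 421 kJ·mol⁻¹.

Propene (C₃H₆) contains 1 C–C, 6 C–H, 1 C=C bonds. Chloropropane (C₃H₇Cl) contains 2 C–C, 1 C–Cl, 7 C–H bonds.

ΔH ≈ −37 kJ

Bonds broken (reactants):
  C–C: 1 × 360 = 360
  C–H: 6 × 400 = 2400
  C=C: 1 × 637 = 637
  H–Cl: 1 × 421 = 421
  Σ(broken) = 3818 kJ
Bonds formed (products):
  C–C: 2 × 360 = 720
  C–Cl: 1 × 335 = 335
  C–H: 7 × 400 = 2800
  Σ(formed) = 3855 kJ
ΔH = Σ(broken) − Σ(formed) = 3818 − 3855 = −37 kJ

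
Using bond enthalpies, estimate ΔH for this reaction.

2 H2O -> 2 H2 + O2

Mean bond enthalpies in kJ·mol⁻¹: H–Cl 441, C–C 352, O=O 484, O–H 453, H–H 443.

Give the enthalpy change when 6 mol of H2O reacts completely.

Bonds broken (reactants):
  O–H: 4 × 453 = 1812
  Σ(broken) = 1812 kJ
Bonds formed (products):
  H–H: 2 × 443 = 886
  O=O: 1 × 484 = 484
  Σ(formed) = 1370 kJ
ΔH = Σ(broken) − Σ(formed) = 1812 − 1370 = +442 kJ
For 3× the reaction as written: 3 × (+442) = +1326 kJ

ΔH = +1326 kJ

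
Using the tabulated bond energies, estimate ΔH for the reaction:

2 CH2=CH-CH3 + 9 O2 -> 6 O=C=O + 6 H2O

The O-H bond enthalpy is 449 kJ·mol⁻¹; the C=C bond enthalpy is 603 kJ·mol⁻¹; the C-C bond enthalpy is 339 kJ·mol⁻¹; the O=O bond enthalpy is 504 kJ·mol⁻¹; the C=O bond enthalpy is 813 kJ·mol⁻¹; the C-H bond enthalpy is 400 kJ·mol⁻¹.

ΔH ≈ −3924 kJ

Bonds broken (reactants):
  C-C: 2 × 339 = 678
  C-H: 12 × 400 = 4800
  C=C: 2 × 603 = 1206
  O=O: 9 × 504 = 4536
  Σ(broken) = 11220 kJ
Bonds formed (products):
  C=O: 12 × 813 = 9756
  O-H: 12 × 449 = 5388
  Σ(formed) = 15144 kJ
ΔH = Σ(broken) − Σ(formed) = 11220 − 15144 = −3924 kJ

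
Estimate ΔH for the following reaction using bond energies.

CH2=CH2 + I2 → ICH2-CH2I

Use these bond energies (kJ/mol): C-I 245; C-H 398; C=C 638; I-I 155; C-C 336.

Bonds broken (reactants):
  C-H: 4 × 398 = 1592
  C=C: 1 × 638 = 638
  I-I: 1 × 155 = 155
  Σ(broken) = 2385 kJ
Bonds formed (products):
  C-C: 1 × 336 = 336
  C-H: 4 × 398 = 1592
  C-I: 2 × 245 = 490
  Σ(formed) = 2418 kJ
ΔH = Σ(broken) − Σ(formed) = 2385 − 2418 = −33 kJ

ΔH ≈ −33 kJ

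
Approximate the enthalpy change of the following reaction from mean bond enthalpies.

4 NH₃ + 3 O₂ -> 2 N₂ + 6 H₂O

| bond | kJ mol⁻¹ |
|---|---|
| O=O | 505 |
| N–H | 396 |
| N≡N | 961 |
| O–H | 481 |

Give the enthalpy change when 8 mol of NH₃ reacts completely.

ΔH = −2854 kJ

Bonds broken (reactants):
  N–H: 12 × 396 = 4752
  O=O: 3 × 505 = 1515
  Σ(broken) = 6267 kJ
Bonds formed (products):
  N≡N: 2 × 961 = 1922
  O–H: 12 × 481 = 5772
  Σ(formed) = 7694 kJ
ΔH = Σ(broken) − Σ(formed) = 6267 − 7694 = −1427 kJ
For 2× the reaction as written: 2 × (−1427) = −2854 kJ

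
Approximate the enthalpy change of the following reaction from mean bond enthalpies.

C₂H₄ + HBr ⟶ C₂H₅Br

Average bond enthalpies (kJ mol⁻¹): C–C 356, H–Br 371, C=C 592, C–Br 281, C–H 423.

Bonds broken (reactants):
  C–H: 4 × 423 = 1692
  C=C: 1 × 592 = 592
  H–Br: 1 × 371 = 371
  Σ(broken) = 2655 kJ
Bonds formed (products):
  C–Br: 1 × 281 = 281
  C–C: 1 × 356 = 356
  C–H: 5 × 423 = 2115
  Σ(formed) = 2752 kJ
ΔH = Σ(broken) − Σ(formed) = 2655 − 2752 = −97 kJ

ΔH ≈ −97 kJ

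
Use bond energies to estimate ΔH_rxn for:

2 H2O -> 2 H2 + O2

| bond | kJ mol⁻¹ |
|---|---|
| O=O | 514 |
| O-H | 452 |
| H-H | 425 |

ΔH ≈ +444 kJ

Bonds broken (reactants):
  O-H: 4 × 452 = 1808
  Σ(broken) = 1808 kJ
Bonds formed (products):
  H-H: 2 × 425 = 850
  O=O: 1 × 514 = 514
  Σ(formed) = 1364 kJ
ΔH = Σ(broken) − Σ(formed) = 1808 − 1364 = +444 kJ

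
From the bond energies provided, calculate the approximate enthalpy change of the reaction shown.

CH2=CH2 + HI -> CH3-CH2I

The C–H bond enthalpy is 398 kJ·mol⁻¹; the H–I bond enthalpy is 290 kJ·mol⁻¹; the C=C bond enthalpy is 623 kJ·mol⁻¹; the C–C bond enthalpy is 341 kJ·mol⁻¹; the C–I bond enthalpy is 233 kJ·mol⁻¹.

Bonds broken (reactants):
  C–H: 4 × 398 = 1592
  C=C: 1 × 623 = 623
  H–I: 1 × 290 = 290
  Σ(broken) = 2505 kJ
Bonds formed (products):
  C–C: 1 × 341 = 341
  C–H: 5 × 398 = 1990
  C–I: 1 × 233 = 233
  Σ(formed) = 2564 kJ
ΔH = Σ(broken) − Σ(formed) = 2505 − 2564 = −59 kJ

ΔH ≈ −59 kJ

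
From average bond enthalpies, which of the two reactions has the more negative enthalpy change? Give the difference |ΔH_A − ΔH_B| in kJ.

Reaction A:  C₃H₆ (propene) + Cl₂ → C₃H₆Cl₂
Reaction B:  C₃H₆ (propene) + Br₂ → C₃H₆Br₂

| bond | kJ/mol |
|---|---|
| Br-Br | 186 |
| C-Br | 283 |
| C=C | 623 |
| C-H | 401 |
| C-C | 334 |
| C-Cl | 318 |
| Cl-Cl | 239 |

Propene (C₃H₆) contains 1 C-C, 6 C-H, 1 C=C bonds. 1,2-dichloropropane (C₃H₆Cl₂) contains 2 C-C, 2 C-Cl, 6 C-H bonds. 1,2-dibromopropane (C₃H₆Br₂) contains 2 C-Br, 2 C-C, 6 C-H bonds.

Reaction A, by 17 kJ

Reaction A:
  Bonds broken (reactants):
    C-C: 1 × 334 = 334
    C-H: 6 × 401 = 2406
    C=C: 1 × 623 = 623
    Cl-Cl: 1 × 239 = 239
    Σ(broken) = 3602 kJ
  Bonds formed (products):
    C-C: 2 × 334 = 668
    C-Cl: 2 × 318 = 636
    C-H: 6 × 401 = 2406
    Σ(formed) = 3710 kJ
  ΔH_A = 3602 − 3710 = −108 kJ
Reaction B:
  Bonds broken (reactants):
    Br-Br: 1 × 186 = 186
    C-C: 1 × 334 = 334
    C-H: 6 × 401 = 2406
    C=C: 1 × 623 = 623
    Σ(broken) = 3549 kJ
  Bonds formed (products):
    C-Br: 2 × 283 = 566
    C-C: 2 × 334 = 668
    C-H: 6 × 401 = 2406
    Σ(formed) = 3640 kJ
  ΔH_B = 3549 − 3640 = −91 kJ
ΔH_A − ΔH_B = −17 kJ, so reaction A has the more negative ΔH; |ΔH_A − ΔH_B| = 17 kJ.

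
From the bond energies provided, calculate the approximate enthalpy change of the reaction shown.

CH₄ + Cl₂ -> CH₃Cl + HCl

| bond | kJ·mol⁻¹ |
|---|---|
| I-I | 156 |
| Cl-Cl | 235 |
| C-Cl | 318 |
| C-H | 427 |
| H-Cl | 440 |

ΔH ≈ −96 kJ

Bonds broken (reactants):
  C-H: 4 × 427 = 1708
  Cl-Cl: 1 × 235 = 235
  Σ(broken) = 1943 kJ
Bonds formed (products):
  C-Cl: 1 × 318 = 318
  C-H: 3 × 427 = 1281
  H-Cl: 1 × 440 = 440
  Σ(formed) = 2039 kJ
ΔH = Σ(broken) − Σ(formed) = 1943 − 2039 = −96 kJ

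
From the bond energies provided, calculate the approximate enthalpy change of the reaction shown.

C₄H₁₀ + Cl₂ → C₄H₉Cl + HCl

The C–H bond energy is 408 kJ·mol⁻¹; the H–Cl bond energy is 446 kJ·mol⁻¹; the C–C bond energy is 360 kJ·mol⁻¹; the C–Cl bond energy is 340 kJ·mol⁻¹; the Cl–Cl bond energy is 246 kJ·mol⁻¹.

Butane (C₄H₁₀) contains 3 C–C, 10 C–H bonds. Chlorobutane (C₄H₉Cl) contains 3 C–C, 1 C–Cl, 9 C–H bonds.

Bonds broken (reactants):
  C–C: 3 × 360 = 1080
  C–H: 10 × 408 = 4080
  Cl–Cl: 1 × 246 = 246
  Σ(broken) = 5406 kJ
Bonds formed (products):
  C–C: 3 × 360 = 1080
  C–Cl: 1 × 340 = 340
  C–H: 9 × 408 = 3672
  H–Cl: 1 × 446 = 446
  Σ(formed) = 5538 kJ
ΔH = Σ(broken) − Σ(formed) = 5406 − 5538 = −132 kJ

ΔH ≈ −132 kJ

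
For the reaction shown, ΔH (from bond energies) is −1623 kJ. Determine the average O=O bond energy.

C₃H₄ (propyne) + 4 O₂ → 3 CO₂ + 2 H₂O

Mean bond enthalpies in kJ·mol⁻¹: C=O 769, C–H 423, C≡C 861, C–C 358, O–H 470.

D(O=O) ≈ 490 kJ/mol

Let D be the O=O bond energy.
Σ(broken) = 1×861 + 1×358 + 4×423 + 4×D = 2911 + 4D
Σ(formed) = 6×769 + 4×470 = 6494
ΔH = Σ(broken) − Σ(formed) = (2911 + 4D) − (6494) = −3583 + 4D
Setting this equal to −1623 kJ gives 4D = 1960, so D = 490 kJ/mol.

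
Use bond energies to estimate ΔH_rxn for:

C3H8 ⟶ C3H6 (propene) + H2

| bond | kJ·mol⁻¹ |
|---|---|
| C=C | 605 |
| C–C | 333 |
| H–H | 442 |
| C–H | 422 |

ΔH ≈ +130 kJ

Bonds broken (reactants):
  C–C: 2 × 333 = 666
  C–H: 8 × 422 = 3376
  Σ(broken) = 4042 kJ
Bonds formed (products):
  C–C: 1 × 333 = 333
  C–H: 6 × 422 = 2532
  C=C: 1 × 605 = 605
  H–H: 1 × 442 = 442
  Σ(formed) = 3912 kJ
ΔH = Σ(broken) − Σ(formed) = 4042 − 3912 = +130 kJ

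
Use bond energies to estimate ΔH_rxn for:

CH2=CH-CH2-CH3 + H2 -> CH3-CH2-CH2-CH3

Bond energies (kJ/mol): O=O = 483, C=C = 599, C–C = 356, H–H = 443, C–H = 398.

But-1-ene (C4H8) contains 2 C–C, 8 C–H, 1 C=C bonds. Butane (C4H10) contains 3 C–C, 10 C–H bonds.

Bonds broken (reactants):
  C–C: 2 × 356 = 712
  C–H: 8 × 398 = 3184
  C=C: 1 × 599 = 599
  H–H: 1 × 443 = 443
  Σ(broken) = 4938 kJ
Bonds formed (products):
  C–C: 3 × 356 = 1068
  C–H: 10 × 398 = 3980
  Σ(formed) = 5048 kJ
ΔH = Σ(broken) − Σ(formed) = 4938 − 5048 = −110 kJ

ΔH ≈ −110 kJ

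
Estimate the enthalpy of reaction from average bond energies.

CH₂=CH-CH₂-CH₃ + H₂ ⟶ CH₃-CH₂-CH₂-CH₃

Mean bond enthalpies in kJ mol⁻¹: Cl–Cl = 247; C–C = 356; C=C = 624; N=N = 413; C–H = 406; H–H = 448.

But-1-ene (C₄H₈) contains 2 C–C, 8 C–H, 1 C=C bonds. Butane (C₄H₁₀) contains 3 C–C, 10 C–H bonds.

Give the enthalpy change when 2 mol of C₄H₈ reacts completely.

Bonds broken (reactants):
  C–C: 2 × 356 = 712
  C–H: 8 × 406 = 3248
  C=C: 1 × 624 = 624
  H–H: 1 × 448 = 448
  Σ(broken) = 5032 kJ
Bonds formed (products):
  C–C: 3 × 356 = 1068
  C–H: 10 × 406 = 4060
  Σ(formed) = 5128 kJ
ΔH = Σ(broken) − Σ(formed) = 5032 − 5128 = −96 kJ
For 2× the reaction as written: 2 × (−96) = −192 kJ

ΔH = −192 kJ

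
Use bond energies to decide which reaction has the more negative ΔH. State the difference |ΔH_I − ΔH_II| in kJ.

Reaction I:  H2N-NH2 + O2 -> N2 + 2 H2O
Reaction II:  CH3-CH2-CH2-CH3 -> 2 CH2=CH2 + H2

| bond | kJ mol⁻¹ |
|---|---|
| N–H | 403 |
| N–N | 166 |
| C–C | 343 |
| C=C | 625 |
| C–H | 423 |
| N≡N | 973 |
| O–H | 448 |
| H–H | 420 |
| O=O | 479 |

Reaction I:
  Bonds broken (reactants):
    N–H: 4 × 403 = 1612
    N–N: 1 × 166 = 166
    O=O: 1 × 479 = 479
    Σ(broken) = 2257 kJ
  Bonds formed (products):
    N≡N: 1 × 973 = 973
    O–H: 4 × 448 = 1792
    Σ(formed) = 2765 kJ
  ΔH_I = 2257 − 2765 = −508 kJ
Reaction II:
  Bonds broken (reactants):
    C–C: 3 × 343 = 1029
    C–H: 10 × 423 = 4230
    Σ(broken) = 5259 kJ
  Bonds formed (products):
    C–H: 8 × 423 = 3384
    C=C: 2 × 625 = 1250
    H–H: 1 × 420 = 420
    Σ(formed) = 5054 kJ
  ΔH_II = 5259 − 5054 = +205 kJ
ΔH_I − ΔH_II = −713 kJ, so reaction I has the more negative ΔH; |ΔH_I − ΔH_II| = 713 kJ.

Reaction I, by 713 kJ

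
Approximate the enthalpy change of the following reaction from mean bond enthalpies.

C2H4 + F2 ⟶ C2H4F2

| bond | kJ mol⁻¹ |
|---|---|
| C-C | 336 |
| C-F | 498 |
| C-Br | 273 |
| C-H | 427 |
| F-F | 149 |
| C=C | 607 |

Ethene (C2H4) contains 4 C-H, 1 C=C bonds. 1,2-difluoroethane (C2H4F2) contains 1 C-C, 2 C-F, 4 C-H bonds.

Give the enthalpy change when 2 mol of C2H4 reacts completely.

Bonds broken (reactants):
  C-H: 4 × 427 = 1708
  C=C: 1 × 607 = 607
  F-F: 1 × 149 = 149
  Σ(broken) = 2464 kJ
Bonds formed (products):
  C-C: 1 × 336 = 336
  C-F: 2 × 498 = 996
  C-H: 4 × 427 = 1708
  Σ(formed) = 3040 kJ
ΔH = Σ(broken) − Σ(formed) = 2464 − 3040 = −576 kJ
For 2× the reaction as written: 2 × (−576) = −1152 kJ

ΔH = −1152 kJ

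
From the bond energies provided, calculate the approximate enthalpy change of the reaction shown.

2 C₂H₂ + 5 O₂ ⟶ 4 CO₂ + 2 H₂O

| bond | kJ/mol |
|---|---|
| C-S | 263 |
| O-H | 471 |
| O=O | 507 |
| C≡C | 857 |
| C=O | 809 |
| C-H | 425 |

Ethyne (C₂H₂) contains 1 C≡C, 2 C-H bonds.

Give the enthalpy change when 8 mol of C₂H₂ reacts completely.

ΔH = −9628 kJ

Bonds broken (reactants):
  C≡C: 2 × 857 = 1714
  C-H: 4 × 425 = 1700
  O=O: 5 × 507 = 2535
  Σ(broken) = 5949 kJ
Bonds formed (products):
  C=O: 8 × 809 = 6472
  O-H: 4 × 471 = 1884
  Σ(formed) = 8356 kJ
ΔH = Σ(broken) − Σ(formed) = 5949 − 8356 = −2407 kJ
For 4× the reaction as written: 4 × (−2407) = −9628 kJ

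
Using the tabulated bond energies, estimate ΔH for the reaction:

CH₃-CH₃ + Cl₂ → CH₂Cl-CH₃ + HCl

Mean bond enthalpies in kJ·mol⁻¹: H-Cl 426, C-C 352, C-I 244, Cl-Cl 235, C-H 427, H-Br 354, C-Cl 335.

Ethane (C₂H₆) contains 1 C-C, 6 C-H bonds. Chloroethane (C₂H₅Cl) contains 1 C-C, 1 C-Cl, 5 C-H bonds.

Bonds broken (reactants):
  C-C: 1 × 352 = 352
  C-H: 6 × 427 = 2562
  Cl-Cl: 1 × 235 = 235
  Σ(broken) = 3149 kJ
Bonds formed (products):
  C-C: 1 × 352 = 352
  C-Cl: 1 × 335 = 335
  C-H: 5 × 427 = 2135
  H-Cl: 1 × 426 = 426
  Σ(formed) = 3248 kJ
ΔH = Σ(broken) − Σ(formed) = 3149 − 3248 = −99 kJ

ΔH ≈ −99 kJ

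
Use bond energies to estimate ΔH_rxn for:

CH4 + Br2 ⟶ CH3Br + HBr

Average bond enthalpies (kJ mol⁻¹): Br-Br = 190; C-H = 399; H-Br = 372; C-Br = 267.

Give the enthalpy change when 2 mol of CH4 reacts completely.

Bonds broken (reactants):
  Br-Br: 1 × 190 = 190
  C-H: 4 × 399 = 1596
  Σ(broken) = 1786 kJ
Bonds formed (products):
  C-Br: 1 × 267 = 267
  C-H: 3 × 399 = 1197
  H-Br: 1 × 372 = 372
  Σ(formed) = 1836 kJ
ΔH = Σ(broken) − Σ(formed) = 1786 − 1836 = −50 kJ
For 2× the reaction as written: 2 × (−50) = −100 kJ

ΔH = −100 kJ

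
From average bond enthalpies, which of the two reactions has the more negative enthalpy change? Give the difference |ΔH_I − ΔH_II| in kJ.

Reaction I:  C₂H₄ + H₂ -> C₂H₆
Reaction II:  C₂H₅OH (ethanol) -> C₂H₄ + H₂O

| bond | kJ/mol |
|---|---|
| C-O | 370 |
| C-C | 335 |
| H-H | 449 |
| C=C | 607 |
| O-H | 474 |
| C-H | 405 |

Reaction I:
  Bonds broken (reactants):
    C-H: 4 × 405 = 1620
    C=C: 1 × 607 = 607
    H-H: 1 × 449 = 449
    Σ(broken) = 2676 kJ
  Bonds formed (products):
    C-C: 1 × 335 = 335
    C-H: 6 × 405 = 2430
    Σ(formed) = 2765 kJ
  ΔH_I = 2676 − 2765 = −89 kJ
Reaction II:
  Bonds broken (reactants):
    C-C: 1 × 335 = 335
    C-H: 5 × 405 = 2025
    C-O: 1 × 370 = 370
    O-H: 1 × 474 = 474
    Σ(broken) = 3204 kJ
  Bonds formed (products):
    C-H: 4 × 405 = 1620
    C=C: 1 × 607 = 607
    O-H: 2 × 474 = 948
    Σ(formed) = 3175 kJ
  ΔH_II = 3204 − 3175 = +29 kJ
ΔH_I − ΔH_II = −118 kJ, so reaction I has the more negative ΔH; |ΔH_I − ΔH_II| = 118 kJ.

Reaction I, by 118 kJ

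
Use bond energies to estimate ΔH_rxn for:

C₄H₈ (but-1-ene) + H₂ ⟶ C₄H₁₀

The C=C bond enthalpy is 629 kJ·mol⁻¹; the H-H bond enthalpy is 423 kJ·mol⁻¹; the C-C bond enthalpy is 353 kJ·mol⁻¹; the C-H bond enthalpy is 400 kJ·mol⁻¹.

Bonds broken (reactants):
  C-C: 2 × 353 = 706
  C-H: 8 × 400 = 3200
  C=C: 1 × 629 = 629
  H-H: 1 × 423 = 423
  Σ(broken) = 4958 kJ
Bonds formed (products):
  C-C: 3 × 353 = 1059
  C-H: 10 × 400 = 4000
  Σ(formed) = 5059 kJ
ΔH = Σ(broken) − Σ(formed) = 4958 − 5059 = −101 kJ

ΔH ≈ −101 kJ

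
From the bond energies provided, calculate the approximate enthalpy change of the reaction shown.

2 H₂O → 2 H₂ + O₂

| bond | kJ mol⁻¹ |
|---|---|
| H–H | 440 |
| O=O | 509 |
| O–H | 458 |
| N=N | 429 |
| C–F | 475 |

ΔH ≈ +443 kJ

Bonds broken (reactants):
  O–H: 4 × 458 = 1832
  Σ(broken) = 1832 kJ
Bonds formed (products):
  H–H: 2 × 440 = 880
  O=O: 1 × 509 = 509
  Σ(formed) = 1389 kJ
ΔH = Σ(broken) − Σ(formed) = 1832 − 1389 = +443 kJ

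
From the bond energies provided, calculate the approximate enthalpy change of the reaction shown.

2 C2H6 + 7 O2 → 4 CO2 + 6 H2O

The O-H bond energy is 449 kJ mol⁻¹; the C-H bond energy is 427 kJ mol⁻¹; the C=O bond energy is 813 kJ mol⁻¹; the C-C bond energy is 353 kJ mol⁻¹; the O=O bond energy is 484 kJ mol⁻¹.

Bonds broken (reactants):
  C-C: 2 × 353 = 706
  C-H: 12 × 427 = 5124
  O=O: 7 × 484 = 3388
  Σ(broken) = 9218 kJ
Bonds formed (products):
  C=O: 8 × 813 = 6504
  O-H: 12 × 449 = 5388
  Σ(formed) = 11892 kJ
ΔH = Σ(broken) − Σ(formed) = 9218 − 11892 = −2674 kJ

ΔH ≈ −2674 kJ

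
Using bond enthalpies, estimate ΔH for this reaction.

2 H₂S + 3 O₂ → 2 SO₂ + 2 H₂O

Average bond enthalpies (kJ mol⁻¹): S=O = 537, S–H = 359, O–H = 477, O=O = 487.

Bonds broken (reactants):
  O=O: 3 × 487 = 1461
  S–H: 4 × 359 = 1436
  Σ(broken) = 2897 kJ
Bonds formed (products):
  O–H: 4 × 477 = 1908
  S=O: 4 × 537 = 2148
  Σ(formed) = 4056 kJ
ΔH = Σ(broken) − Σ(formed) = 2897 − 4056 = −1159 kJ

ΔH ≈ −1159 kJ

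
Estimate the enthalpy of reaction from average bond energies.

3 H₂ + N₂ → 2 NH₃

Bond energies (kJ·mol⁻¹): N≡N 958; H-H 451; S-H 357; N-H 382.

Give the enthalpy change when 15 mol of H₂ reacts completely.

ΔH = +95 kJ

Bonds broken (reactants):
  H-H: 3 × 451 = 1353
  N≡N: 1 × 958 = 958
  Σ(broken) = 2311 kJ
Bonds formed (products):
  N-H: 6 × 382 = 2292
  Σ(formed) = 2292 kJ
ΔH = Σ(broken) − Σ(formed) = 2311 − 2292 = +19 kJ
For 5× the reaction as written: 5 × (+19) = +95 kJ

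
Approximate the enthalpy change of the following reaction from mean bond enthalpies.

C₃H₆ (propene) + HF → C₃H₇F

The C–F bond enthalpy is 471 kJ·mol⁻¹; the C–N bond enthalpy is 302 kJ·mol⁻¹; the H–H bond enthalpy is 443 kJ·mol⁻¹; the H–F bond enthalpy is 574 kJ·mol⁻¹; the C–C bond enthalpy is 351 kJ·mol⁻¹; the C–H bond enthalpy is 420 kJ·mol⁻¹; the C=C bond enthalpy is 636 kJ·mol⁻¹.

Bonds broken (reactants):
  C–C: 1 × 351 = 351
  C–H: 6 × 420 = 2520
  C=C: 1 × 636 = 636
  H–F: 1 × 574 = 574
  Σ(broken) = 4081 kJ
Bonds formed (products):
  C–C: 2 × 351 = 702
  C–F: 1 × 471 = 471
  C–H: 7 × 420 = 2940
  Σ(formed) = 4113 kJ
ΔH = Σ(broken) − Σ(formed) = 4081 − 4113 = −32 kJ

ΔH ≈ −32 kJ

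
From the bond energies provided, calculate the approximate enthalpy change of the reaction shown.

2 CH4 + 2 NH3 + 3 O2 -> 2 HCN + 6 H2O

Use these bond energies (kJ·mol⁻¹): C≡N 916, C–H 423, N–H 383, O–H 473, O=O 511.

Bonds broken (reactants):
  C–H: 8 × 423 = 3384
  N–H: 6 × 383 = 2298
  O=O: 3 × 511 = 1533
  Σ(broken) = 7215 kJ
Bonds formed (products):
  C≡N: 2 × 916 = 1832
  C–H: 2 × 423 = 846
  O–H: 12 × 473 = 5676
  Σ(formed) = 8354 kJ
ΔH = Σ(broken) − Σ(formed) = 7215 − 8354 = −1139 kJ

ΔH ≈ −1139 kJ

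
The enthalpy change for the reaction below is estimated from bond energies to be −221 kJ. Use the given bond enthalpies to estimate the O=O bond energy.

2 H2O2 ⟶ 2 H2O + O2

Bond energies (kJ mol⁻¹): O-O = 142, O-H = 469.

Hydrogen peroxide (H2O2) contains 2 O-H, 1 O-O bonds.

D(O=O) ≈ 505 kJ/mol

Let D be the O=O bond energy.
Σ(broken) = 4×469 + 2×142 = 2160
Σ(formed) = 4×469 + 1×D = 1876 + D
ΔH = Σ(broken) − Σ(formed) = (2160) − (1876 + D) = +284 − D
Setting this equal to −221 kJ gives D = 505 kJ/mol.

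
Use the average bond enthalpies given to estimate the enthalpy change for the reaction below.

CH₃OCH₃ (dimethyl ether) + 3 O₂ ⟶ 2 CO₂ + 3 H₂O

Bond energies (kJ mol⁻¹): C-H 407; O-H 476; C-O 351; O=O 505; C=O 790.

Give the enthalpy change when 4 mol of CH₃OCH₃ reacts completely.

ΔH = −5428 kJ

Bonds broken (reactants):
  C-H: 6 × 407 = 2442
  C-O: 2 × 351 = 702
  O=O: 3 × 505 = 1515
  Σ(broken) = 4659 kJ
Bonds formed (products):
  C=O: 4 × 790 = 3160
  O-H: 6 × 476 = 2856
  Σ(formed) = 6016 kJ
ΔH = Σ(broken) − Σ(formed) = 4659 − 6016 = −1357 kJ
For 4× the reaction as written: 4 × (−1357) = −5428 kJ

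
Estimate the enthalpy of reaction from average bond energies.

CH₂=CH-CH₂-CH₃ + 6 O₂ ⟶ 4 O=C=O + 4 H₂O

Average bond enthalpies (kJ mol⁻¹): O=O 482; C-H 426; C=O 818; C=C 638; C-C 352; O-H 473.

ΔH ≈ −2686 kJ

Bonds broken (reactants):
  C-C: 2 × 352 = 704
  C-H: 8 × 426 = 3408
  C=C: 1 × 638 = 638
  O=O: 6 × 482 = 2892
  Σ(broken) = 7642 kJ
Bonds formed (products):
  C=O: 8 × 818 = 6544
  O-H: 8 × 473 = 3784
  Σ(formed) = 10328 kJ
ΔH = Σ(broken) − Σ(formed) = 7642 − 10328 = −2686 kJ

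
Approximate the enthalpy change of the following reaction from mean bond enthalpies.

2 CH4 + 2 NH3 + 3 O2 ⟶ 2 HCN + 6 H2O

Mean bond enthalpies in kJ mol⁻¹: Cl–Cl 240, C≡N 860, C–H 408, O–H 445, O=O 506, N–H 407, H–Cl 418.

ΔH ≈ −652 kJ

Bonds broken (reactants):
  C–H: 8 × 408 = 3264
  N–H: 6 × 407 = 2442
  O=O: 3 × 506 = 1518
  Σ(broken) = 7224 kJ
Bonds formed (products):
  C≡N: 2 × 860 = 1720
  C–H: 2 × 408 = 816
  O–H: 12 × 445 = 5340
  Σ(formed) = 7876 kJ
ΔH = Σ(broken) − Σ(formed) = 7224 − 7876 = −652 kJ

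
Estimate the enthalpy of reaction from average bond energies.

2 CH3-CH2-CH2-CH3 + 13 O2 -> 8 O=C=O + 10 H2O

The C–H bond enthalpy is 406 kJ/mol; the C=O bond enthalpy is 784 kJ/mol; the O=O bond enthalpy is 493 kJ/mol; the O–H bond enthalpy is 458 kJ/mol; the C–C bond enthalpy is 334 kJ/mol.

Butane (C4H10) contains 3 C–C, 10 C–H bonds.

ΔH ≈ −5171 kJ

Bonds broken (reactants):
  C–C: 6 × 334 = 2004
  C–H: 20 × 406 = 8120
  O=O: 13 × 493 = 6409
  Σ(broken) = 16533 kJ
Bonds formed (products):
  C=O: 16 × 784 = 12544
  O–H: 20 × 458 = 9160
  Σ(formed) = 21704 kJ
ΔH = Σ(broken) − Σ(formed) = 16533 − 21704 = −5171 kJ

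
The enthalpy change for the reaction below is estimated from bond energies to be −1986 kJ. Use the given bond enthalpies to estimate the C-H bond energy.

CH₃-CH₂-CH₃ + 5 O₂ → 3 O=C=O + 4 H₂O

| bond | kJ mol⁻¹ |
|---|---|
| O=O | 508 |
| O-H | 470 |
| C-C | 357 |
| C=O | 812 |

D(C-H) ≈ 424 kJ/mol

Let D be the C-H bond energy.
Σ(broken) = 2×357 + 8×D + 5×508 = 3254 + 8D
Σ(formed) = 6×812 + 8×470 = 8632
ΔH = Σ(broken) − Σ(formed) = (3254 + 8D) − (8632) = −5378 + 8D
Setting this equal to −1986 kJ gives 8D = 3392, so D = 424 kJ/mol.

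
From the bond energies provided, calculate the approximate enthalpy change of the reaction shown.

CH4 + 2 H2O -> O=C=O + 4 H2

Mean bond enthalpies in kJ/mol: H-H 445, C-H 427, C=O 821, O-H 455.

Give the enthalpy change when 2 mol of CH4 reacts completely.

ΔH = +212 kJ

Bonds broken (reactants):
  C-H: 4 × 427 = 1708
  O-H: 4 × 455 = 1820
  Σ(broken) = 3528 kJ
Bonds formed (products):
  C=O: 2 × 821 = 1642
  H-H: 4 × 445 = 1780
  Σ(formed) = 3422 kJ
ΔH = Σ(broken) − Σ(formed) = 3528 − 3422 = +106 kJ
For 2× the reaction as written: 2 × (+106) = +212 kJ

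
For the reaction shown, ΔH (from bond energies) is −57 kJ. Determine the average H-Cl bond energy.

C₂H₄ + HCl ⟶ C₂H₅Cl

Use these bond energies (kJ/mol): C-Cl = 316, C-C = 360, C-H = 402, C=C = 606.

D(H-Cl) ≈ 415 kJ/mol

Let D be the H-Cl bond energy.
Σ(broken) = 4×402 + 1×606 + 1×D = 2214 + D
Σ(formed) = 1×360 + 1×316 + 5×402 = 2686
ΔH = Σ(broken) − Σ(formed) = (2214 + D) − (2686) = −472 + D
Setting this equal to −57 kJ gives D = 415 kJ/mol.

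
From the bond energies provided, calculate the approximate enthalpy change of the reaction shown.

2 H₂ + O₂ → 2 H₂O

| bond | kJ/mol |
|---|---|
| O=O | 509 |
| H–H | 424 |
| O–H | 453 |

Bonds broken (reactants):
  H–H: 2 × 424 = 848
  O=O: 1 × 509 = 509
  Σ(broken) = 1357 kJ
Bonds formed (products):
  O–H: 4 × 453 = 1812
  Σ(formed) = 1812 kJ
ΔH = Σ(broken) − Σ(formed) = 1357 − 1812 = −455 kJ

ΔH ≈ −455 kJ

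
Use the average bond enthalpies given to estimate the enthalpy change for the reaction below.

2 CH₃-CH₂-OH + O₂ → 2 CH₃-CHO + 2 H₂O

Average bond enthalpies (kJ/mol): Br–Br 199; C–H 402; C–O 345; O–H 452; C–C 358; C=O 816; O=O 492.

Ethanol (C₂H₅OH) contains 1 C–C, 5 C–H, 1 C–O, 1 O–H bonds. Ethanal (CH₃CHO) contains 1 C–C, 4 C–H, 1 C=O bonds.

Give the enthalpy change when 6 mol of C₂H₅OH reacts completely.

ΔH = −1650 kJ

Bonds broken (reactants):
  C–C: 2 × 358 = 716
  C–H: 10 × 402 = 4020
  C–O: 2 × 345 = 690
  O–H: 2 × 452 = 904
  O=O: 1 × 492 = 492
  Σ(broken) = 6822 kJ
Bonds formed (products):
  C–C: 2 × 358 = 716
  C–H: 8 × 402 = 3216
  C=O: 2 × 816 = 1632
  O–H: 4 × 452 = 1808
  Σ(formed) = 7372 kJ
ΔH = Σ(broken) − Σ(formed) = 6822 − 7372 = −550 kJ
For 3× the reaction as written: 3 × (−550) = −1650 kJ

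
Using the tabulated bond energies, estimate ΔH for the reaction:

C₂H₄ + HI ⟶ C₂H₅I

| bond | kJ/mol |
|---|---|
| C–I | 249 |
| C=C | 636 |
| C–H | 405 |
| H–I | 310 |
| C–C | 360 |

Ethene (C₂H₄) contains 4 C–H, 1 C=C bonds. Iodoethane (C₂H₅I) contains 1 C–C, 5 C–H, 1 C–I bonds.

ΔH ≈ −68 kJ

Bonds broken (reactants):
  C–H: 4 × 405 = 1620
  C=C: 1 × 636 = 636
  H–I: 1 × 310 = 310
  Σ(broken) = 2566 kJ
Bonds formed (products):
  C–C: 1 × 360 = 360
  C–H: 5 × 405 = 2025
  C–I: 1 × 249 = 249
  Σ(formed) = 2634 kJ
ΔH = Σ(broken) − Σ(formed) = 2566 − 2634 = −68 kJ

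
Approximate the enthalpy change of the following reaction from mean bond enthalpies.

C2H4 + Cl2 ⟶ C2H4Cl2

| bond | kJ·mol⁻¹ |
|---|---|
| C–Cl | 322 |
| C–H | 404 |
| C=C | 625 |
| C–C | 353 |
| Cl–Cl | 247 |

Bonds broken (reactants):
  C–H: 4 × 404 = 1616
  C=C: 1 × 625 = 625
  Cl–Cl: 1 × 247 = 247
  Σ(broken) = 2488 kJ
Bonds formed (products):
  C–C: 1 × 353 = 353
  C–Cl: 2 × 322 = 644
  C–H: 4 × 404 = 1616
  Σ(formed) = 2613 kJ
ΔH = Σ(broken) − Σ(formed) = 2488 − 2613 = −125 kJ

ΔH ≈ −125 kJ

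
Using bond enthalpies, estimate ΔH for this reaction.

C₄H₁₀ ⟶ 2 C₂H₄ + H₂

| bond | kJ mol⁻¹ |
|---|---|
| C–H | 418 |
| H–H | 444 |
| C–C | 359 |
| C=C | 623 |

Bonds broken (reactants):
  C–C: 3 × 359 = 1077
  C–H: 10 × 418 = 4180
  Σ(broken) = 5257 kJ
Bonds formed (products):
  C–H: 8 × 418 = 3344
  C=C: 2 × 623 = 1246
  H–H: 1 × 444 = 444
  Σ(formed) = 5034 kJ
ΔH = Σ(broken) − Σ(formed) = 5257 − 5034 = +223 kJ

ΔH ≈ +223 kJ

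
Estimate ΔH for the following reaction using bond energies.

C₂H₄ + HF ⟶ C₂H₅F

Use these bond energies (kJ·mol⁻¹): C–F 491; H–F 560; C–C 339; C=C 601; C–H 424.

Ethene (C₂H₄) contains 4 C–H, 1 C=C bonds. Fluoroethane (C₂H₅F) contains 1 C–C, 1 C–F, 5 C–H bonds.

Bonds broken (reactants):
  C–H: 4 × 424 = 1696
  C=C: 1 × 601 = 601
  H–F: 1 × 560 = 560
  Σ(broken) = 2857 kJ
Bonds formed (products):
  C–C: 1 × 339 = 339
  C–F: 1 × 491 = 491
  C–H: 5 × 424 = 2120
  Σ(formed) = 2950 kJ
ΔH = Σ(broken) − Σ(formed) = 2857 − 2950 = −93 kJ

ΔH ≈ −93 kJ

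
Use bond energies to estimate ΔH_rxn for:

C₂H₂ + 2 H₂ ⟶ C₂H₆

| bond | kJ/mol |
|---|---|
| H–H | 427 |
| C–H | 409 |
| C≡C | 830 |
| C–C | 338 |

Bonds broken (reactants):
  C≡C: 1 × 830 = 830
  C–H: 2 × 409 = 818
  H–H: 2 × 427 = 854
  Σ(broken) = 2502 kJ
Bonds formed (products):
  C–C: 1 × 338 = 338
  C–H: 6 × 409 = 2454
  Σ(formed) = 2792 kJ
ΔH = Σ(broken) − Σ(formed) = 2502 − 2792 = −290 kJ

ΔH ≈ −290 kJ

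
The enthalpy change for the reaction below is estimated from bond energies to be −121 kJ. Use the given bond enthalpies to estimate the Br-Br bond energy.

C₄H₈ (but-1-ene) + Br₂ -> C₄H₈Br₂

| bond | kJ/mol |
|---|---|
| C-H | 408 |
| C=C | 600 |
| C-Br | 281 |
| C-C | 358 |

Let D be the Br-Br bond energy.
Σ(broken) = 1×D + 2×358 + 8×408 + 1×600 = 4580 + D
Σ(formed) = 2×281 + 3×358 + 8×408 = 4900
ΔH = Σ(broken) − Σ(formed) = (4580 + D) − (4900) = −320 + D
Setting this equal to −121 kJ gives D = 199 kJ/mol.

D(Br-Br) ≈ 199 kJ/mol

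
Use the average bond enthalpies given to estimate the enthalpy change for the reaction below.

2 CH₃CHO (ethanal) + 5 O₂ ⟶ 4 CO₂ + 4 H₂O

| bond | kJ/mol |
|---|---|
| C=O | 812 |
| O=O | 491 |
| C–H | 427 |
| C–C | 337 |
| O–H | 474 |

Bonds broken (reactants):
  C–C: 2 × 337 = 674
  C–H: 8 × 427 = 3416
  C=O: 2 × 812 = 1624
  O=O: 5 × 491 = 2455
  Σ(broken) = 8169 kJ
Bonds formed (products):
  C=O: 8 × 812 = 6496
  O–H: 8 × 474 = 3792
  Σ(formed) = 10288 kJ
ΔH = Σ(broken) − Σ(formed) = 8169 − 10288 = −2119 kJ

ΔH ≈ −2119 kJ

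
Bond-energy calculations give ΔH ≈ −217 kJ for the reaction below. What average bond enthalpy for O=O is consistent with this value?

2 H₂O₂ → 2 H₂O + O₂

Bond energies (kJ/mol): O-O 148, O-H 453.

D(O=O) ≈ 513 kJ/mol

Let D be the O=O bond energy.
Σ(broken) = 4×453 + 2×148 = 2108
Σ(formed) = 4×453 + 1×D = 1812 + D
ΔH = Σ(broken) − Σ(formed) = (2108) − (1812 + D) = +296 − D
Setting this equal to −217 kJ gives D = 513 kJ/mol.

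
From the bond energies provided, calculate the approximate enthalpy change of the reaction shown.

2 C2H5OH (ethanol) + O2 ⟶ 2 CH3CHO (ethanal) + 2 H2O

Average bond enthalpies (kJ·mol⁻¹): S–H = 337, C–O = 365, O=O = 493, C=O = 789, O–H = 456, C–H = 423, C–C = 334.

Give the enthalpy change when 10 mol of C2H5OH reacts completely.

ΔH = −2105 kJ

Bonds broken (reactants):
  C–C: 2 × 334 = 668
  C–H: 10 × 423 = 4230
  C–O: 2 × 365 = 730
  O–H: 2 × 456 = 912
  O=O: 1 × 493 = 493
  Σ(broken) = 7033 kJ
Bonds formed (products):
  C–C: 2 × 334 = 668
  C–H: 8 × 423 = 3384
  C=O: 2 × 789 = 1578
  O–H: 4 × 456 = 1824
  Σ(formed) = 7454 kJ
ΔH = Σ(broken) − Σ(formed) = 7033 − 7454 = −421 kJ
For 5× the reaction as written: 5 × (−421) = −2105 kJ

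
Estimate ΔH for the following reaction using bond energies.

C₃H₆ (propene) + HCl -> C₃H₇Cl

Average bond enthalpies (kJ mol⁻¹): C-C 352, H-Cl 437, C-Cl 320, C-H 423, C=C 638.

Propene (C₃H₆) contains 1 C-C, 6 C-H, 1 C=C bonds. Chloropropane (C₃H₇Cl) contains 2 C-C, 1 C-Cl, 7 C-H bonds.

ΔH ≈ −20 kJ

Bonds broken (reactants):
  C-C: 1 × 352 = 352
  C-H: 6 × 423 = 2538
  C=C: 1 × 638 = 638
  H-Cl: 1 × 437 = 437
  Σ(broken) = 3965 kJ
Bonds formed (products):
  C-C: 2 × 352 = 704
  C-Cl: 1 × 320 = 320
  C-H: 7 × 423 = 2961
  Σ(formed) = 3985 kJ
ΔH = Σ(broken) − Σ(formed) = 3965 − 3985 = −20 kJ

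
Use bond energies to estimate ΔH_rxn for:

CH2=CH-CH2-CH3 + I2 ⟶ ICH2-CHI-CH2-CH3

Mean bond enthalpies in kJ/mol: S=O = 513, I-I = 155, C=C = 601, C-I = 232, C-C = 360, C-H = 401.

Bonds broken (reactants):
  C-C: 2 × 360 = 720
  C-H: 8 × 401 = 3208
  C=C: 1 × 601 = 601
  I-I: 1 × 155 = 155
  Σ(broken) = 4684 kJ
Bonds formed (products):
  C-C: 3 × 360 = 1080
  C-H: 8 × 401 = 3208
  C-I: 2 × 232 = 464
  Σ(formed) = 4752 kJ
ΔH = Σ(broken) − Σ(formed) = 4684 − 4752 = −68 kJ

ΔH ≈ −68 kJ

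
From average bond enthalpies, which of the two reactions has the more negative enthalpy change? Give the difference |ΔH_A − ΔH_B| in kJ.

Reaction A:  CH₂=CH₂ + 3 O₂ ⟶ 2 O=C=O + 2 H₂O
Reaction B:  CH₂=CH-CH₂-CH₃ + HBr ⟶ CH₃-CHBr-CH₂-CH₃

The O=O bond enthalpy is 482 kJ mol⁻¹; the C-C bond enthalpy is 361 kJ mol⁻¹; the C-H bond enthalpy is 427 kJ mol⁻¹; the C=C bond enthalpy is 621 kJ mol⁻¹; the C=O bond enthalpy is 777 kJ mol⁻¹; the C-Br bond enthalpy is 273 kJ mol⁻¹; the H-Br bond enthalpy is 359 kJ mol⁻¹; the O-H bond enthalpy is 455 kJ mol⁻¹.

Reaction A:
  Bonds broken (reactants):
    C-H: 4 × 427 = 1708
    C=C: 1 × 621 = 621
    O=O: 3 × 482 = 1446
    Σ(broken) = 3775 kJ
  Bonds formed (products):
    C=O: 4 × 777 = 3108
    O-H: 4 × 455 = 1820
    Σ(formed) = 4928 kJ
  ΔH_A = 3775 − 4928 = −1153 kJ
Reaction B:
  Bonds broken (reactants):
    C-C: 2 × 361 = 722
    C-H: 8 × 427 = 3416
    C=C: 1 × 621 = 621
    H-Br: 1 × 359 = 359
    Σ(broken) = 5118 kJ
  Bonds formed (products):
    C-Br: 1 × 273 = 273
    C-C: 3 × 361 = 1083
    C-H: 9 × 427 = 3843
    Σ(formed) = 5199 kJ
  ΔH_B = 5118 − 5199 = −81 kJ
ΔH_A − ΔH_B = −1072 kJ, so reaction A has the more negative ΔH; |ΔH_A − ΔH_B| = 1072 kJ.

Reaction A, by 1072 kJ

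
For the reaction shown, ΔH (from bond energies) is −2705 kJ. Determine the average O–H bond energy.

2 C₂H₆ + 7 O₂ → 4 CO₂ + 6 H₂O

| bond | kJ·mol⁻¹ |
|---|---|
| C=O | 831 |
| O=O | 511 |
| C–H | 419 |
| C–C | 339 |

D(O–H) ≈ 445 kJ/mol

Let D be the O–H bond energy.
Σ(broken) = 2×339 + 12×419 + 7×511 = 9283
Σ(formed) = 8×831 + 12×D = 6648 + 12D
ΔH = Σ(broken) − Σ(formed) = (9283) − (6648 + 12D) = +2635 − 12D
Setting this equal to −2705 kJ gives 12D = 5340, so D = 445 kJ/mol.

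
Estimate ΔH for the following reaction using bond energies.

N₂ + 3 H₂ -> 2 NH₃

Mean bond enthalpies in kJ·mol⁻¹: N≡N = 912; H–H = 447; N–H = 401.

Bonds broken (reactants):
  H–H: 3 × 447 = 1341
  N≡N: 1 × 912 = 912
  Σ(broken) = 2253 kJ
Bonds formed (products):
  N–H: 6 × 401 = 2406
  Σ(formed) = 2406 kJ
ΔH = Σ(broken) − Σ(formed) = 2253 − 2406 = −153 kJ

ΔH ≈ −153 kJ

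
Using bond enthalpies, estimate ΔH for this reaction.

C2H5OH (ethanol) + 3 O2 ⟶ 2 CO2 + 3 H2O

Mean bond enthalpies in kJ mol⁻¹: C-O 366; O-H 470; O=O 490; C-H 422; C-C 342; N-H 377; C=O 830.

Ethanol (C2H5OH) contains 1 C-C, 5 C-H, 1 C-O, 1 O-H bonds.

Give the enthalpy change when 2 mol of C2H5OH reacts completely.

Bonds broken (reactants):
  C-C: 1 × 342 = 342
  C-H: 5 × 422 = 2110
  C-O: 1 × 366 = 366
  O-H: 1 × 470 = 470
  O=O: 3 × 490 = 1470
  Σ(broken) = 4758 kJ
Bonds formed (products):
  C=O: 4 × 830 = 3320
  O-H: 6 × 470 = 2820
  Σ(formed) = 6140 kJ
ΔH = Σ(broken) − Σ(formed) = 4758 − 6140 = −1382 kJ
For 2× the reaction as written: 2 × (−1382) = −2764 kJ

ΔH = −2764 kJ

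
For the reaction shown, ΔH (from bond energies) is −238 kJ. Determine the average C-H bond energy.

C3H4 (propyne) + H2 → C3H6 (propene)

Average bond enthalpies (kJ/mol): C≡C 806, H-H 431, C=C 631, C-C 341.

D(C-H) ≈ 422 kJ/mol

Let D be the C-H bond energy.
Σ(broken) = 1×806 + 1×341 + 4×D + 1×431 = 1578 + 4D
Σ(formed) = 1×341 + 6×D + 1×631 = 972 + 6D
ΔH = Σ(broken) − Σ(formed) = (1578 + 4D) − (972 + 6D) = +606 − 2D
Setting this equal to −238 kJ gives 2D = 844, so D = 422 kJ/mol.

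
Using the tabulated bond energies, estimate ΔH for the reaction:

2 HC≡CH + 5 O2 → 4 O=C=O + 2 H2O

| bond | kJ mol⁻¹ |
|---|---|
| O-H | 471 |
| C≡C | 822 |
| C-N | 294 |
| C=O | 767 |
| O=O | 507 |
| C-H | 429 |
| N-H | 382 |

Bonds broken (reactants):
  C≡C: 2 × 822 = 1644
  C-H: 4 × 429 = 1716
  O=O: 5 × 507 = 2535
  Σ(broken) = 5895 kJ
Bonds formed (products):
  C=O: 8 × 767 = 6136
  O-H: 4 × 471 = 1884
  Σ(formed) = 8020 kJ
ΔH = Σ(broken) − Σ(formed) = 5895 − 8020 = −2125 kJ

ΔH ≈ −2125 kJ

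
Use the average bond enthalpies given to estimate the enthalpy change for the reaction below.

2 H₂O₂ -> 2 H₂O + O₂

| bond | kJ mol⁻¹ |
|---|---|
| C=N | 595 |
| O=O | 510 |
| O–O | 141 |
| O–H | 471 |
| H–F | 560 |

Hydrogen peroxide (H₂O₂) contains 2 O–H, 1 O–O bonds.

Bonds broken (reactants):
  O–H: 4 × 471 = 1884
  O–O: 2 × 141 = 282
  Σ(broken) = 2166 kJ
Bonds formed (products):
  O–H: 4 × 471 = 1884
  O=O: 1 × 510 = 510
  Σ(formed) = 2394 kJ
ΔH = Σ(broken) − Σ(formed) = 2166 − 2394 = −228 kJ

ΔH ≈ −228 kJ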